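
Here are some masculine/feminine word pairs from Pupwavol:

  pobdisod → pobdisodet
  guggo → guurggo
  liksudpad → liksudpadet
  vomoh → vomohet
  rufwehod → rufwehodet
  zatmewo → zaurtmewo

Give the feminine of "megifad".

guggo and rufwehod both have last vowel 'o' yet inflect differently (guurggo, rufwehodet), so the last vowel is not what conditions the rule; the final letter is.
"megifad" ends in -d. The stems ending in -d (rufwehod → rufwehodet, pobdisod → pobdisodet, liksudpad → liksudpadet) add -et.
So megifad → megifadet.

megifadet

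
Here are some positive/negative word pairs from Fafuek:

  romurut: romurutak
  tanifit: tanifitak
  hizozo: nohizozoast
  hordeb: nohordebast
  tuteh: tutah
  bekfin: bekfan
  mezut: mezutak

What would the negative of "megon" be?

bekfin and tanifit both have last vowel 'i' yet inflect differently (bekfan, tanifitak), so the last vowel is not what conditions the rule; the final letter is.
"megon" ends in -n. The one such stem in the data (bekfin → bekfan) changes the last vowel to 'a' (as does tuteh), so the same rule applies.
So megon → megan.

megan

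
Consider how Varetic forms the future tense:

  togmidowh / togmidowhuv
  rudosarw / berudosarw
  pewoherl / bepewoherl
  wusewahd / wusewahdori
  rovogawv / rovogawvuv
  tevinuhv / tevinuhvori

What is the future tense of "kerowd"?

kerowduv

rovogawv and tevinuhv both end in -v yet inflect differently (rovogawvuv, tevinuhvori), so the final letter is not what conditions the rule; the second-to-last letter is.
"kerowd" has second-to-last letter 'w'. The stems whose second-to-last letter is 'w' (rovogawv → rovogawvuv, togmidowh → togmidowhuv) add -uv.
The other patterns: stems whose second-to-last letter is 'r' add the prefix be-; stems whose second-to-last letter is 'h' add -ori.
So kerowd → kerowduv.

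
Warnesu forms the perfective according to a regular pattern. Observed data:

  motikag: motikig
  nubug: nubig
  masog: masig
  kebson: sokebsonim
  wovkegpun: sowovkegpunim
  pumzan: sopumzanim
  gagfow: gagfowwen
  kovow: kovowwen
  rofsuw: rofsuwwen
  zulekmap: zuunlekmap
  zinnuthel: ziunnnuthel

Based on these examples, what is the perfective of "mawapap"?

masog and kebson both have last vowel 'o' yet inflect differently (masig, sokebsonim), so the last vowel is not what conditions the rule; the final letter is.
"mawapap" ends in -p. The one such stem in the data (zulekmap → zuunlekmap) inserts -un- after the first vowel (as does zinnuthel), so the same rule applies.
The other patterns: stems ending in -g change the last vowel to 'i'; stems ending in -n add so- … -im around the stem; stems ending in -w double the final consonant and add -en.
So mawapap → maunwapap.

maunwapap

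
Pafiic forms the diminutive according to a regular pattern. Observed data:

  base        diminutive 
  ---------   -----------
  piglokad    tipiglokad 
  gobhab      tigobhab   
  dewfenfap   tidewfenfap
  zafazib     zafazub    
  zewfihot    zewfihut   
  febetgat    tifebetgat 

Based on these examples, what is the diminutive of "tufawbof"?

tufawbuf

febetgat and zewfihot both end in -t yet inflect differently (tifebetgat, zewfihut), so the final letter is not what conditions the rule; the last vowel is.
"tufawbof" has last vowel 'o'. The one such stem in the data (zewfihot → zewfihut) changes the last vowel to 'u' (as does zafazib), so the same rule applies.
The other pattern: stems whose last vowel is 'a' add the prefix ti-.
So tufawbof → tufawbuf.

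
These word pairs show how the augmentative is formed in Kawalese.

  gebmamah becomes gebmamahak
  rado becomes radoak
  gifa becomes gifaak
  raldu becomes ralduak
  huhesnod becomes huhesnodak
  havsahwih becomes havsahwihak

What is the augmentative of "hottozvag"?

hottozvagak

Every pair shown (gebmamah → gebmamahak, rado → radoak, gifa → gifaak, …) follows the same rule: add -ak.
So hottozvag → hottozvagak.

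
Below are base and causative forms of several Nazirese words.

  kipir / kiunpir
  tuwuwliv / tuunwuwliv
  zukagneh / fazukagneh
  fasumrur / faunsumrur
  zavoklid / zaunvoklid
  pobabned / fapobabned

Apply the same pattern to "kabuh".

kaunbuh

pobabned and zavoklid both end in -d yet inflect differently (fapobabned, zaunvoklid), so the final letter is not what conditions the rule; the last vowel is.
"kabuh" has last vowel 'u'. The one such stem in the data (fasumrur → faunsumrur) inserts -un- after the first vowel (as do tuwuwliv, kipir), so the same rule applies.
So kabuh → kaunbuh.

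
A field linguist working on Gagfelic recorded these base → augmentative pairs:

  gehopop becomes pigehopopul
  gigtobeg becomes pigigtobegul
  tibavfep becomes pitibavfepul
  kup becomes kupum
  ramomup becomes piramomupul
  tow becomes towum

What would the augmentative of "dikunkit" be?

pidikunkitul

tibavfep and kup both end in -p yet inflect differently (pitibavfepul, kupum), so the final letter is not what conditions the rule; the number of vowels is.
"dikunkit" has 3 vowels. The stems with 3 vowels (tibavfep → pitibavfepul, gehopop → pigehopopul, gigtobeg → pigigtobegul) add pi- … -ul around the stem.
So dikunkit → pidikunkitul.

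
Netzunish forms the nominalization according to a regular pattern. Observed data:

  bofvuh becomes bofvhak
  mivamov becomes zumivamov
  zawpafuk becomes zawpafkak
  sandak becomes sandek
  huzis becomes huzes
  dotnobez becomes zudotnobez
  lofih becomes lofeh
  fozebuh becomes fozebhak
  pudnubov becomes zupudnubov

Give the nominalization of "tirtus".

lofih and bofvuh both end in -h yet inflect differently (lofeh, bofvhak), so the final letter is not what conditions the rule; the last vowel is.
"tirtus" has last vowel 'u'. The stems whose last vowel is 'u' (bofvuh → bofvhak, fozebuh → fozebhak, zawpafuk → zawpafkak) delete the last vowel and add -ak.
So tirtus → tirtsak.

tirtsak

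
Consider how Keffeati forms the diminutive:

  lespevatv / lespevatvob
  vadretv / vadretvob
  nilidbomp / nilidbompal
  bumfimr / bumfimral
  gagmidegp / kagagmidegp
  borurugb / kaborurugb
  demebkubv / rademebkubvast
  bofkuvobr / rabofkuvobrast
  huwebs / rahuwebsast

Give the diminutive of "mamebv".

"mamebv" has second-to-last letter 'b'. The stems whose second-to-last letter is 'b' (demebkubv → rademebkubvast, bofkuvobr → rabofkuvobrast, huwebs → rahuwebsast) add ra- … -ast around the stem.
The other patterns: stems whose second-to-last letter is 't' add -ob; stems whose second-to-last letter is 'm' add -al; stems whose second-to-last letter is 'g' add the prefix ka-.
So mamebv → ramamebvast.

ramamebvast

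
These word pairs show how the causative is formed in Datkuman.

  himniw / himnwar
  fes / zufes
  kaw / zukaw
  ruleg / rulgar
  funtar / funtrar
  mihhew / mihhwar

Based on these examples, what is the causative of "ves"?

zuves

kaw and himniw both end in -w yet inflect differently (zukaw, himnwar), so the final letter is not what conditions the rule; the number of vowels is.
"ves" has 1 vowel. The stems with 1 vowel (kaw → zukaw, fes → zufes) add the prefix zu-.
The other pattern: stems with 2 vowels delete the last vowel and add -ar.
So ves → zuves.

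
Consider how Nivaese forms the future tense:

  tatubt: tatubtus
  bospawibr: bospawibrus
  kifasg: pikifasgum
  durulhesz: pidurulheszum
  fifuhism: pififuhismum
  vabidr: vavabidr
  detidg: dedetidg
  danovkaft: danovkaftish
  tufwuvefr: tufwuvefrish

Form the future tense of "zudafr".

zudafrish

bospawibr and vabidr both end in -r yet inflect differently (bospawibrus, vavabidr), so the final letter is not what conditions the rule; the second-to-last letter is.
"zudafr" has second-to-last letter 'f'. The stems whose second-to-last letter is 'f' (danovkaft → danovkaftish, tufwuvefr → tufwuvefrish) add -ish.
The other patterns: stems whose second-to-last letter is 'b' add -us; stems whose second-to-last letter is 's' add pi- … -um around the stem; stems whose second-to-last letter is 'd' repeat the first consonant+vowel as a prefix.
So zudafr → zudafrish.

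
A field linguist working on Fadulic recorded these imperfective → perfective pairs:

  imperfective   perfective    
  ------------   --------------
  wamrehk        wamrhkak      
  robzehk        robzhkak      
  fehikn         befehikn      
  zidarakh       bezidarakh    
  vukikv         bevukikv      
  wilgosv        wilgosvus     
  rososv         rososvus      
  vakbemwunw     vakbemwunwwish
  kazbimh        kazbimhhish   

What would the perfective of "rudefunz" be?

rudefunzzish

vukikv and wilgosv both end in -v yet inflect differently (bevukikv, wilgosvus), so the final letter is not what conditions the rule; the second-to-last letter is.
"rudefunz" has second-to-last letter 'n'. The one such stem in the data (vakbemwunw → vakbemwunwwish) doubles the final consonant and adds -ish (as does kazbimh), so the same rule applies.
The other patterns: stems whose second-to-last letter is 'h' delete the last vowel and add -ak; stems whose second-to-last letter is 'k' add the prefix be-; stems whose second-to-last letter is 's' add -us.
So rudefunz → rudefunzzish.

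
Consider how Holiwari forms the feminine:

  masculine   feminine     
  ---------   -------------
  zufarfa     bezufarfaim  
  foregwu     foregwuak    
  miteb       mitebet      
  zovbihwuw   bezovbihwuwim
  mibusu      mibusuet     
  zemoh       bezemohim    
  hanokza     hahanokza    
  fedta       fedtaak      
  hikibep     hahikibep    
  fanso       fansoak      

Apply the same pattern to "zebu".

bezebuim

hanokza and zufarfa both end in -a yet inflect differently (hahanokza, bezufarfaim), so the final letter is not what conditions the rule; the first letter is.
"zebu" begins with z-. The stems beginning with z- (zovbihwuw → bezovbihwuwim, zemoh → bezemohim, zufarfa → bezufarfaim) add be- … -im around the stem.
The other patterns: stems beginning with h- add the prefix ha-; stems beginning with f- add -ak; stems beginning with m- add -et.
So zebu → bezebuim.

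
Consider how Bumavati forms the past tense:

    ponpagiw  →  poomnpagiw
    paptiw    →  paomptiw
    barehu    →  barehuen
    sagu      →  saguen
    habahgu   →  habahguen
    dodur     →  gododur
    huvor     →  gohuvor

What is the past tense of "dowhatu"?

dowhatuen

"dowhatu" ends in -u. The stems ending in -u (barehu → barehuen, sagu → saguen, habahgu → habahguen) add -en.
The other patterns: stems ending in -w insert -om- after the first vowel; stems ending in -r add the prefix go-.
So dowhatu → dowhatuen.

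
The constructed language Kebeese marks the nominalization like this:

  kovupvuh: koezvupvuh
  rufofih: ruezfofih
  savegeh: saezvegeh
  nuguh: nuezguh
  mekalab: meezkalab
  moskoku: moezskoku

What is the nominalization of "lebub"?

Every pair shown (kovupvuh → koezvupvuh, rufofih → ruezfofih, savegeh → saezvegeh, …) follows the same rule: insert -ez- after the first vowel.
So lebub → leezbub.

leezbub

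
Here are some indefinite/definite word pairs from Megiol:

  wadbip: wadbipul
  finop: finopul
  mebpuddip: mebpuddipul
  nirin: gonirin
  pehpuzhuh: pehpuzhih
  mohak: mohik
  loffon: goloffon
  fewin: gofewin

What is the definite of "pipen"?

gopipen

loffon and finop both have last vowel 'o' yet inflect differently (goloffon, finopul), so the last vowel is not what conditions the rule; the final letter is.
"pipen" ends in -n. The stems ending in -n (nirin → gonirin, fewin → gofewin, loffon → goloffon) add the prefix go-.
The other patterns: stems ending in -p add -ul; stems ending in -h or -k change the last vowel to 'i'.
So pipen → gopipen.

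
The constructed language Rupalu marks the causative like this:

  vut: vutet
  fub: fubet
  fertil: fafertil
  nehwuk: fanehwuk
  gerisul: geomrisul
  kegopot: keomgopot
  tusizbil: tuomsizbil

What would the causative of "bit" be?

bitet

fertil and gerisul both end in -l yet inflect differently (fafertil, geomrisul), so the final letter is not what conditions the rule; the number of vowels is.
"bit" has 1 vowel. The stems with 1 vowel (vut → vutet, fub → fubet) add -et.
The other patterns: stems with 2 vowels add the prefix fa-; stems with 3 vowels insert -om- after the first vowel.
So bit → bitet.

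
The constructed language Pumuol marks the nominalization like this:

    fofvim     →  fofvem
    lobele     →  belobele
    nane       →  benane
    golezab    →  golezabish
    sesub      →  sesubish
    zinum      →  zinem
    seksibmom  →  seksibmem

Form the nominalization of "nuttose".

benuttose

"nuttose" ends in -e. The stems ending in -e (lobele → belobele, nane → benane) add the prefix be-.
The other patterns: stems ending in -b add -ish; stems ending in -m change the last vowel to 'e'.
So nuttose → benuttose.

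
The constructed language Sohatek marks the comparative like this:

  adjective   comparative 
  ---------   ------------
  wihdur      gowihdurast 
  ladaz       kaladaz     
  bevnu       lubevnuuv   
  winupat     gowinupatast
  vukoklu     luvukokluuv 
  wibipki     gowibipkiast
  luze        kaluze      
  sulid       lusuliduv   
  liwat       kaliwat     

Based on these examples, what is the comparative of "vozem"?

luvozemuv

winupat and liwat both end in -t yet inflect differently (gowinupatast, kaliwat), so the final letter is not what conditions the rule; the first letter is.
"vozem" begins with v-. The one such stem in the data (vukoklu → luvukokluuv) adds lu- … -uv around the stem, so the same rule applies.
The other patterns: stems beginning with w- add go- … -ast around the stem; stems beginning with l- add the prefix ka-.
So vozem → luvozemuv.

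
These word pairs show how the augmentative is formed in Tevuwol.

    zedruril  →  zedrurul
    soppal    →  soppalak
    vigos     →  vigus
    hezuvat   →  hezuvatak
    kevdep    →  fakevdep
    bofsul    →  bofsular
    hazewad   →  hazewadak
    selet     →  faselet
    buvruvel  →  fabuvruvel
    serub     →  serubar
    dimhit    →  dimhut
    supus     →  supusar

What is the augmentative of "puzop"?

puzup

buvruvel and zedruril both end in -l yet inflect differently (fabuvruvel, zedrurul), so the final letter is not what conditions the rule; the last vowel is.
"puzop" has last vowel 'o'. The one such stem in the data (vigos → vigus) changes the last vowel to 'u' (as do zedruril, dimhit), so the same rule applies.
The other patterns: stems whose last vowel is 'e' add the prefix fa-; stems whose last vowel is 'u' add -ar; stems whose last vowel is 'a' add -ak.
So puzop → puzup.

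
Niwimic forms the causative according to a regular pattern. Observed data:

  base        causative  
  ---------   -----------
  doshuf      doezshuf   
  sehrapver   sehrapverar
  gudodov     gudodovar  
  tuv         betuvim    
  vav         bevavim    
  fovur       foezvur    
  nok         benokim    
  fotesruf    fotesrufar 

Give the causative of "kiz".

bekizim

vav and gudodov both end in -v yet inflect differently (bevavim, gudodovar), so the final letter is not what conditions the rule; the number of vowels is.
"kiz" has 1 vowel. The stems with 1 vowel (vav → bevavim, tuv → betuvim, nok → benokim) add be- … -im around the stem.
The other patterns: stems with 2 vowels insert -ez- after the first vowel; stems with 3 vowels add -ar.
So kiz → bekizim.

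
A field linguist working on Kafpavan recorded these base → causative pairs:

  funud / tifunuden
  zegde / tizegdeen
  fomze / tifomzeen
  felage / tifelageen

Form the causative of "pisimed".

tipisimeden

Every pair shown (funud → tifunuden, zegde → tizegdeen, fomze → tifomzeen, …) follows the same rule: add ti- … -en around the stem.
So pisimed → tipisimeden.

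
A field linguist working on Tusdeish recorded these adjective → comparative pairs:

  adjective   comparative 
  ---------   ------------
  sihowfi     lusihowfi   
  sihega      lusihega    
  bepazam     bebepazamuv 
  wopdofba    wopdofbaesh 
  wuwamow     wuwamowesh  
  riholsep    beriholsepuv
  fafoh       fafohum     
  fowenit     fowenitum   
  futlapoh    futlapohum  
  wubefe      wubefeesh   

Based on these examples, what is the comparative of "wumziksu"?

wopdofba and sihega both end in -a yet inflect differently (wopdofbaesh, lusihega), so the final letter is not what conditions the rule; the first letter is.
"wumziksu" begins with w-. The stems beginning with w- (wuwamow → wuwamowesh, wubefe → wubefeesh, wopdofba → wopdofbaesh) add -esh.
So wumziksu → wumziksuesh.

wumziksuesh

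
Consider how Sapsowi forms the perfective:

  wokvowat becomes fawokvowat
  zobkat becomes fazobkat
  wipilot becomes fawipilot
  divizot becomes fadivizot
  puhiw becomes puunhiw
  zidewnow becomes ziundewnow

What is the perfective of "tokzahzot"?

fatokzahzot

wipilot and zidewnow both have last vowel 'o' yet inflect differently (fawipilot, ziundewnow), so the last vowel is not what conditions the rule; the final letter is.
"tokzahzot" ends in -t. The stems ending in -t (wokvowat → fawokvowat, zobkat → fazobkat, wipilot → fawipilot) add the prefix fa-.
So tokzahzot → fatokzahzot.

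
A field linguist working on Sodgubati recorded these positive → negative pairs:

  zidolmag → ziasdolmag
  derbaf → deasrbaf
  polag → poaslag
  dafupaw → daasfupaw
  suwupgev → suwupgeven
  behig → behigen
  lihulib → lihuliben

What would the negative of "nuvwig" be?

zidolmag and behig both end in -g yet inflect differently (ziasdolmag, behigen), so the final letter is not what conditions the rule; the last vowel is.
"nuvwig" has last vowel 'i'. The stems whose last vowel is 'i' (behig → behigen, lihulib → lihuliben) add -en.
The other pattern: stems whose last vowel is 'a' insert -as- after the first vowel.
So nuvwig → nuvwigen.

nuvwigen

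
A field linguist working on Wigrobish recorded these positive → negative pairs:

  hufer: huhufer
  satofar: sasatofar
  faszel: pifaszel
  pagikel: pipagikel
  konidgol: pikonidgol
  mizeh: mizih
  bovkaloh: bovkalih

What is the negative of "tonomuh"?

hufer and faszel both have last vowel 'e' yet inflect differently (huhufer, pifaszel), so the last vowel is not what conditions the rule; the final letter is.
"tonomuh" ends in -h. The stems ending in -h (mizeh → mizih, bovkaloh → bovkalih) change the last vowel to 'i'.
So tonomuh → tonomih.

tonomih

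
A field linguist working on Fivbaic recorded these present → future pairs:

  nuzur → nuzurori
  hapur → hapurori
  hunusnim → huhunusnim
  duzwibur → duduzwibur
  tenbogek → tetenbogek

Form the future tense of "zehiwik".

nuzur and duzwibur both end in -r yet inflect differently (nuzurori, duduzwibur), so the final letter is not what conditions the rule; the number of vowels is.
"zehiwik" has 3 vowels. The stems with 3 vowels (hunusnim → huhunusnim, duzwibur → duduzwibur, tenbogek → tetenbogek) repeat the first consonant+vowel as a prefix.
So zehiwik → zezehiwik.

zezehiwik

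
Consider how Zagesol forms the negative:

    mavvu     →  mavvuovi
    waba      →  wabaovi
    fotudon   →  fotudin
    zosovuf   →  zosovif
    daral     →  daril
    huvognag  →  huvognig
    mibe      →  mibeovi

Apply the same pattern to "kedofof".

"kedofof" ends in a consonant. The stems ending in a consonant (huvognag → huvognig, zosovuf → zosovif, fotudon → fotudin) change the last vowel to 'i'.
So kedofof → kedofif.

kedofif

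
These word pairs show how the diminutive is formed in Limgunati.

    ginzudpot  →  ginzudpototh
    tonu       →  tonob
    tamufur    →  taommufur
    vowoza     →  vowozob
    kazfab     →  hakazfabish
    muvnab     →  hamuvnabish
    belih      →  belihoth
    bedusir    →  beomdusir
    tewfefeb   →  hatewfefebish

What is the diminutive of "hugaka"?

muvnab and vowoza both have last vowel 'a' yet inflect differently (hamuvnabish, vowozob), so the last vowel is not what conditions the rule; the final letter is.
"hugaka" ends in -a. The one such stem in the data (vowoza → vowozob) drops the final letter and adds -ob (as does tonu), so the same rule applies.
The other patterns: stems ending in -b add ha- … -ish around the stem; stems ending in -r insert -om- after the first vowel; stems ending in -h or -t add -oth.
So hugaka → hugakob.

hugakob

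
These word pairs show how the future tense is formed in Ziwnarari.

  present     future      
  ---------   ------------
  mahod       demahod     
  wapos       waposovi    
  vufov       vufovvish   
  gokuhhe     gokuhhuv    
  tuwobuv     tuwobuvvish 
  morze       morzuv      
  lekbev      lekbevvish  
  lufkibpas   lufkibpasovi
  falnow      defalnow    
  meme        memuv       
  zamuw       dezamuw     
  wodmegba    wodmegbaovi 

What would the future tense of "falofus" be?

falofusovi

"falofus" ends in -s. The stems ending in -s (wapos → waposovi, lufkibpas → lufkibpasovi) add -ovi.
The other patterns: stems ending in -d or -w add the prefix de-; stems ending in -e drop the final letter and add -uv; stems ending in -v double the final consonant and add -ish.
So falofus → falofusovi.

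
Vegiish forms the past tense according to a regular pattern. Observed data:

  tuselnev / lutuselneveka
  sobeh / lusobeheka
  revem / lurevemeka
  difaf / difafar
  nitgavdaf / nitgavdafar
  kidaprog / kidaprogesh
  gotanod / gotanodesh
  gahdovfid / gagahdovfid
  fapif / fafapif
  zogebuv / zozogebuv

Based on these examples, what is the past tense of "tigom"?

gotanod and gahdovfid both end in -d yet inflect differently (gotanodesh, gagahdovfid), so the final letter is not what conditions the rule; the last vowel is.
"tigom" has last vowel 'o'. The stems whose last vowel is 'o' (kidaprog → kidaprogesh, gotanod → gotanodesh) add -esh.
The other patterns: stems whose last vowel is 'e' add lu- … -eka around the stem; stems whose last vowel is 'a' add -ar; stems whose last vowel is 'i' or 'u' repeat the first consonant+vowel as a prefix.
So tigom → tigomesh.

tigomesh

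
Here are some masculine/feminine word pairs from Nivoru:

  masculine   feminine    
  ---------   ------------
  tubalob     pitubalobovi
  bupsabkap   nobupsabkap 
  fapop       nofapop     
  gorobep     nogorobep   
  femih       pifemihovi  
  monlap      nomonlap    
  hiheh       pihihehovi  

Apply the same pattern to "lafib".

fapop and tubalob both have last vowel 'o' yet inflect differently (nofapop, pitubalobovi), so the last vowel is not what conditions the rule; the final letter is.
"lafib" ends in -b. The one such stem in the data (tubalob → pitubalobovi) adds pi- … -ovi around the stem, so the same rule applies.
So lafib → pilafibovi.

pilafibovi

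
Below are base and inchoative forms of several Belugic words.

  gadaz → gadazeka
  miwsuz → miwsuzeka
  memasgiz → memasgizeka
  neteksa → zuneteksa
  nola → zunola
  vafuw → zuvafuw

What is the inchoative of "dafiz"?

dafizeka

gadaz and neteksa both have last vowel 'a' yet inflect differently (gadazeka, zuneteksa), so the last vowel is not what conditions the rule; the final letter is.
"dafiz" ends in -z. The stems ending in -z (gadaz → gadazeka, miwsuz → miwsuzeka, memasgiz → memasgizeka) add -eka.
The other pattern: stems ending in -a or -w add the prefix zu-.
So dafiz → dafizeka.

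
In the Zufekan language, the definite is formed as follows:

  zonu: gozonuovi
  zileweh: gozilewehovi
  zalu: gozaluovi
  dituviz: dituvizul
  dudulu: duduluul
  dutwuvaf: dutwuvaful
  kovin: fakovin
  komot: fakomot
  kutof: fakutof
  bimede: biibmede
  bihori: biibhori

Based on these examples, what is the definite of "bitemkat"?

biibtemkat

zonu and dudulu both end in -u yet inflect differently (gozonuovi, duduluul), so the final letter is not what conditions the rule; the first letter is.
"bitemkat" begins with b-. The stems beginning with b- (bimede → biibmede, bihori → biibhori) insert -ib- after the first vowel.
The other patterns: stems beginning with z- add go- … -ovi around the stem; stems beginning with d- add -ul; stems beginning with k- add the prefix fa-.
So bitemkat → biibtemkat.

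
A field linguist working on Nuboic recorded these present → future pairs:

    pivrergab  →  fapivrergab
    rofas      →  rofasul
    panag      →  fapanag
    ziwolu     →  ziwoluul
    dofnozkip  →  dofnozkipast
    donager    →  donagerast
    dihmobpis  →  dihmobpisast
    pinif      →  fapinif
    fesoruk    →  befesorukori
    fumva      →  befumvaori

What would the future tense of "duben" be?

dubenast

dihmobpis and rofas both end in -s yet inflect differently (dihmobpisast, rofasul), so the final letter is not what conditions the rule; the first letter is.
"duben" begins with d-. The stems beginning with d- (dihmobpis → dihmobpisast, dofnozkip → dofnozkipast, donager → donagerast) add -ast.
So duben → dubenast.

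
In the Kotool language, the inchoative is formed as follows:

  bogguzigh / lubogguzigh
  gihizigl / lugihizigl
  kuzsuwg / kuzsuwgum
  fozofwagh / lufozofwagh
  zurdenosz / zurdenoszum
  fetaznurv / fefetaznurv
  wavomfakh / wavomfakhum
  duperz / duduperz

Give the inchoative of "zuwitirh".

zuzuwitirh

bogguzigh and wavomfakh both end in -h yet inflect differently (lubogguzigh, wavomfakhum), so the final letter is not what conditions the rule; the second-to-last letter is.
"zuwitirh" has second-to-last letter 'r'. The stems whose second-to-last letter is 'r' (fetaznurv → fefetaznurv, duperz → duduperz) repeat the first consonant+vowel as a prefix.
So zuwitirh → zuzuwitirh.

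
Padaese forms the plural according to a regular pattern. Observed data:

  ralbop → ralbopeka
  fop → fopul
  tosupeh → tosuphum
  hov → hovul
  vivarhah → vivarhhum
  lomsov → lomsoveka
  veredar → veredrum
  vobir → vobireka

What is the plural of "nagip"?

nagipeka

hov and lomsov both end in -v yet inflect differently (hovul, lomsoveka), so the final letter is not what conditions the rule; the number of vowels is.
"nagip" has 2 vowels. The stems with 2 vowels (lomsov → lomsoveka, ralbop → ralbopeka, vobir → vobireka) add -eka.
So nagip → nagipeka.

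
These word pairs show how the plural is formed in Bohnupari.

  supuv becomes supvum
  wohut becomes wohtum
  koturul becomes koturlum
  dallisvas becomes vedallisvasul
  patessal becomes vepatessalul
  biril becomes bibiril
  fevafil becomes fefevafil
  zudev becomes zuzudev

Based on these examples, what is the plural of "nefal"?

koturul and patessal both end in -l yet inflect differently (koturlum, vepatessalul), so the final letter is not what conditions the rule; the last vowel is.
"nefal" has last vowel 'a'. The stems whose last vowel is 'a' (dallisvas → vedallisvasul, patessal → vepatessalul) add ve- … -ul around the stem.
The other patterns: stems whose last vowel is 'u' delete the last vowel and add -um; stems whose last vowel is 'e' or 'i' repeat the first consonant+vowel as a prefix.
So nefal → venefalul.

venefalul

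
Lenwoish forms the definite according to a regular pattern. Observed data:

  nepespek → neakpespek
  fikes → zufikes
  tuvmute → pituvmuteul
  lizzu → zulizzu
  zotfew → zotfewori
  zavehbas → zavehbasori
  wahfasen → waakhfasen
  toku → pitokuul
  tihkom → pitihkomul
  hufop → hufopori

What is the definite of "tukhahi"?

pitukhahiul

toku and lizzu both end in -u yet inflect differently (pitokuul, zulizzu), so the final letter is not what conditions the rule; the first letter is.
"tukhahi" begins with t-. The stems beginning with t- (tihkom → pitihkomul, toku → pitokuul, tuvmute → pituvmuteul) add pi- … -ul around the stem.
The other patterns: stems beginning with n- or w- insert -ak- after the first vowel; stems beginning with h- or z- add -ori; stems beginning with f- or l- add the prefix zu-.
So tukhahi → pitukhahiul.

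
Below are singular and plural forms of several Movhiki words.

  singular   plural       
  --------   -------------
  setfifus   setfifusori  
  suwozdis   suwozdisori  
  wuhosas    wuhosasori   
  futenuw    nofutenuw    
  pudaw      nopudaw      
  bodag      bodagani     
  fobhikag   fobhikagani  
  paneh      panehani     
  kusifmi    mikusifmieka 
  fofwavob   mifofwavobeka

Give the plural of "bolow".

setfifus and futenuw both have last vowel 'u' yet inflect differently (setfifusori, nofutenuw), so the last vowel is not what conditions the rule; the final letter is.
"bolow" ends in -w. The stems ending in -w (futenuw → nofutenuw, pudaw → nopudaw) add the prefix no-.
The other patterns: stems ending in -s add -ori; stems ending in -g or -h add -ani; stems ending in -b or -i add mi- … -eka around the stem.
So bolow → nobolow.

nobolow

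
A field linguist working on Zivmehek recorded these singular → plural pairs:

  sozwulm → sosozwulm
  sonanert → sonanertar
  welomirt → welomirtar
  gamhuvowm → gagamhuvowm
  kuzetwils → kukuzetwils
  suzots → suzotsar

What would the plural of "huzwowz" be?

kuzetwils and suzots both end in -s yet inflect differently (kukuzetwils, suzotsar), so the final letter is not what conditions the rule; the second-to-last letter is.
"huzwowz" has second-to-last letter 'w'. The one such stem in the data (gamhuvowm → gagamhuvowm) repeats the first consonant+vowel as a prefix (as do sozwulm, kuzetwils), so the same rule applies.
The other pattern: stems whose second-to-last letter is 'r' or 't' add -ar.
So huzwowz → huhuzwowz.

huhuzwowz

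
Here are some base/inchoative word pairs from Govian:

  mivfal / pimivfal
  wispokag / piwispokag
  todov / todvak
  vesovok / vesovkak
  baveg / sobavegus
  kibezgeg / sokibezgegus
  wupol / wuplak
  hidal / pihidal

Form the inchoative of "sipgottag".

pisipgottag

"sipgottag" has last vowel 'a'. The stems whose last vowel is 'a' (hidal → pihidal, wispokag → piwispokag, mivfal → pimivfal) add the prefix pi-.
The other patterns: stems whose last vowel is 'o' delete the last vowel and add -ak; stems whose last vowel is 'e' add so- … -us around the stem.
So sipgottag → pisipgottag.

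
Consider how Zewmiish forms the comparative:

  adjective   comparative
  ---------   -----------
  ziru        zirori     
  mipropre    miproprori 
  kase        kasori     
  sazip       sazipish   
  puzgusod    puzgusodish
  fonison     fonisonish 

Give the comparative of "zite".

ziru and sazip both have 2 vowels yet inflect differently (zirori, sazipish), so the number of vowels is not what conditions the rule; whether the stem ends in a vowel or a consonant is.
"zite" ends in a vowel. The stems ending in a vowel (ziru → zirori, mipropre → miproprori, kase → kasori) drop the final letter and add -ori.
The other pattern: stems ending in a consonant add -ish.
So zite → zitori.

zitori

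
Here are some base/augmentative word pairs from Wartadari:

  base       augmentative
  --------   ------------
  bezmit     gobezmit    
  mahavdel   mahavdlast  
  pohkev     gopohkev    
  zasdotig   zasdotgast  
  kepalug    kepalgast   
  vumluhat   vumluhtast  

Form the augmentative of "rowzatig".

rowzatgast

"rowzatig" has 3 vowels. The stems with 3 vowels (vumluhat → vumluhtast, zasdotig → zasdotgast, mahavdel → mahavdlast) delete the last vowel and add -ast.
The other pattern: stems with 2 vowels add the prefix go-.
So rowzatig → rowzatgast.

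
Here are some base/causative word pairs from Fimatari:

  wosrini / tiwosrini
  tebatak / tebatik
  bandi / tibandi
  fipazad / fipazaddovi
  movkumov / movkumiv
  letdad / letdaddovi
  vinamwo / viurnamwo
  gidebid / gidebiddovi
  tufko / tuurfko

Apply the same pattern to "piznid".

pizniddovi

gidebid and bandi both have last vowel 'i' yet inflect differently (gidebiddovi, tibandi), so the last vowel is not what conditions the rule; the final letter is.
"piznid" ends in -d. The stems ending in -d (letdad → letdaddovi, gidebid → gidebiddovi, fipazad → fipazaddovi) double the final consonant and add -ovi.
The other patterns: stems ending in -o insert -ur- after the first vowel; stems ending in -i add the prefix ti-; stems ending in -k or -v change the last vowel to 'i'.
So piznid → pizniddovi.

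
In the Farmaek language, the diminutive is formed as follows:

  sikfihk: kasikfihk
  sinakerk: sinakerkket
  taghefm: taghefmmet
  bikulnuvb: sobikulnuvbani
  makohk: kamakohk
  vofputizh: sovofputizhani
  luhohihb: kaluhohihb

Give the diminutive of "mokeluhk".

kamokeluhk

sikfihk and sinakerk both end in -k yet inflect differently (kasikfihk, sinakerkket), so the final letter is not what conditions the rule; the second-to-last letter is.
"mokeluhk" has second-to-last letter 'h'. The stems whose second-to-last letter is 'h' (sikfihk → kasikfihk, makohk → kamakohk, luhohihb → kaluhohihb) add the prefix ka-.
So mokeluhk → kamokeluhk.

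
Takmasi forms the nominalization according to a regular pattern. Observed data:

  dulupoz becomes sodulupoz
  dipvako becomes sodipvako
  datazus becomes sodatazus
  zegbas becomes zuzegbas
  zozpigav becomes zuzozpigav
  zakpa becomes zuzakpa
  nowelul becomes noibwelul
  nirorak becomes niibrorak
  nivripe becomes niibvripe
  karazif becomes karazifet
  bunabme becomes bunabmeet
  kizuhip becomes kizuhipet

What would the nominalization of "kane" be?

kaneet

"kane" begins with k-. The stems beginning with k- (karazif → karazifet, kizuhip → kizuhipet) add -et.
The other patterns: stems beginning with d- add the prefix so-; stems beginning with z- add the prefix zu-; stems beginning with n- insert -ib- after the first vowel.
So kane → kaneet.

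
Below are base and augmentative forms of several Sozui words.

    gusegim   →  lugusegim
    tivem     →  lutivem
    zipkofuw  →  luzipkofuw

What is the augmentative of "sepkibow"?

lusepkibow

Every pair shown (gusegim → lugusegim, tivem → lutivem, zipkofuw → luzipkofuw) follows the same rule: add the prefix lu-.
So sepkibow → lusepkibow.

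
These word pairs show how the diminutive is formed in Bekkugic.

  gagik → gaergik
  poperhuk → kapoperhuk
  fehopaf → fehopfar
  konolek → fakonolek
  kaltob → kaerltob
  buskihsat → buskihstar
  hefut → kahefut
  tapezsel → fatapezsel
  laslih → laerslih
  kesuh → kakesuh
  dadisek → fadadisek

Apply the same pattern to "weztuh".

kaweztuh

buskihsat and hefut both end in -t yet inflect differently (buskihstar, kahefut), so the final letter is not what conditions the rule; the last vowel is.
"weztuh" has last vowel 'u'. The stems whose last vowel is 'u' (kesuh → kakesuh, hefut → kahefut, poperhuk → kapoperhuk) add the prefix ka-.
So weztuh → kaweztuh.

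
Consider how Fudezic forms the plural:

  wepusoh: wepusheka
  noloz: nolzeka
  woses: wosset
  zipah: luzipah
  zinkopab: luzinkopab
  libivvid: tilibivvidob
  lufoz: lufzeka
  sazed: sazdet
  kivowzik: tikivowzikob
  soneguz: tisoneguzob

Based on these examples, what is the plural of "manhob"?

zipah and wepusoh both end in -h yet inflect differently (luzipah, wepusheka), so the final letter is not what conditions the rule; the last vowel is.
"manhob" has last vowel 'o'. The stems whose last vowel is 'o' (noloz → nolzeka, lufoz → lufzeka, wepusoh → wepusheka) delete the last vowel and add -eka.
So manhob → manhbeka.

manhbeka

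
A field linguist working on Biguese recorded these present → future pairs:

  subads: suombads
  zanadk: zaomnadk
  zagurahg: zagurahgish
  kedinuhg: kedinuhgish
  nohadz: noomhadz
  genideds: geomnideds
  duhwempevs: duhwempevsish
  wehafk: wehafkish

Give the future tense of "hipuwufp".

hipuwufpish

"hipuwufp" has second-to-last letter 'f'. The one such stem in the data (wehafk → wehafkish) adds -ish, so the same rule applies.
So hipuwufp → hipuwufpish.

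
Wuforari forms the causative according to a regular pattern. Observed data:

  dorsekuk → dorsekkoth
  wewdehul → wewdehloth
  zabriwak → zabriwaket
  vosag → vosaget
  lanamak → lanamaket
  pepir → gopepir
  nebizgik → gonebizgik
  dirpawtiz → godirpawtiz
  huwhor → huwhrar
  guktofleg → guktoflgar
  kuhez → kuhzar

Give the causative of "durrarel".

durrarlar

dorsekuk and zabriwak both end in -k yet inflect differently (dorsekkoth, zabriwaket), so the final letter is not what conditions the rule; the last vowel is.
"durrarel" has last vowel 'e'. The stems whose last vowel is 'e' (guktofleg → guktoflgar, kuhez → kuhzar) delete the last vowel and add -ar.
The other patterns: stems whose last vowel is 'u' delete the last vowel and add -oth; stems whose last vowel is 'a' add -et; stems whose last vowel is 'i' add the prefix go-.
So durrarel → durrarlar.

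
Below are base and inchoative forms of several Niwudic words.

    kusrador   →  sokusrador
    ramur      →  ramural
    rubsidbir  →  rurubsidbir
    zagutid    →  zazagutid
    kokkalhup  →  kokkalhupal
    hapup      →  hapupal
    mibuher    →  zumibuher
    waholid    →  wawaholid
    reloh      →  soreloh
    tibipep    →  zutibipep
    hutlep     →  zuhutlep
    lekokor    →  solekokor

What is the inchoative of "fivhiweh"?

zufivhiweh

rubsidbir and mibuher both end in -r yet inflect differently (rurubsidbir, zumibuher), so the final letter is not what conditions the rule; the last vowel is.
"fivhiweh" has last vowel 'e'. The stems whose last vowel is 'e' (mibuher → zumibuher, tibipep → zutibipep, hutlep → zuhutlep) add the prefix zu-.
The other patterns: stems whose last vowel is 'i' repeat the first consonant+vowel as a prefix; stems whose last vowel is 'u' add -al; stems whose last vowel is 'o' add the prefix so-.
So fivhiweh → zufivhiweh.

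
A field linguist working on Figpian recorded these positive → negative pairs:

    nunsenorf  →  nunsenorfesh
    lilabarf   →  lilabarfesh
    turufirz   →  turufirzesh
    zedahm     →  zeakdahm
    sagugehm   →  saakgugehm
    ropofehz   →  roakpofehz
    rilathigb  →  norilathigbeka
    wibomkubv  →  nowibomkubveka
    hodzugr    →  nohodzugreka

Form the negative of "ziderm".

turufirz and ropofehz both end in -z yet inflect differently (turufirzesh, roakpofehz), so the final letter is not what conditions the rule; the second-to-last letter is.
"ziderm" has second-to-last letter 'r'. The stems whose second-to-last letter is 'r' (nunsenorf → nunsenorfesh, lilabarf → lilabarfesh, turufirz → turufirzesh) add -esh.
So ziderm → zidermesh.

zidermesh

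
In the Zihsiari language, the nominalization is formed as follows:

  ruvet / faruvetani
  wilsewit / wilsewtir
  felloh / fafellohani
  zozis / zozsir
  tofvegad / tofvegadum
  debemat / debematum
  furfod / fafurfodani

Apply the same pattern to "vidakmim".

vidakmmir

furfod and tofvegad both end in -d yet inflect differently (fafurfodani, tofvegadum), so the final letter is not what conditions the rule; the last vowel is.
"vidakmim" has last vowel 'i'. The stems whose last vowel is 'i' (wilsewit → wilsewtir, zozis → zozsir) delete the last vowel and add -ir.
So vidakmim → vidakmmir.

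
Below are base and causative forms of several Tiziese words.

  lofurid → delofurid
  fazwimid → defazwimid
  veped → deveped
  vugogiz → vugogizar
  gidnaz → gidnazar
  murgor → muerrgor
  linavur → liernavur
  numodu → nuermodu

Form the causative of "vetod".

"vetod" ends in -d. The stems ending in -d (lofurid → delofurid, fazwimid → defazwimid, veped → deveped) add the prefix de-.
The other patterns: stems ending in -z add -ar; stems ending in -r or -u insert -er- after the first vowel.
So vetod → devetod.

devetod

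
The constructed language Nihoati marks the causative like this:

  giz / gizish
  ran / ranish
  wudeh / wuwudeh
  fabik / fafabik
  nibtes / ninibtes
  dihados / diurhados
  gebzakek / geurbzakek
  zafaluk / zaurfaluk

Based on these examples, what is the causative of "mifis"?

mimifis

"mifis" has 2 vowels. The stems with 2 vowels (wudeh → wuwudeh, fabik → fafabik, nibtes → ninibtes) repeat the first consonant+vowel as a prefix.
The other patterns: stems with 1 vowel add -ish; stems with 3 vowels insert -ur- after the first vowel.
So mifis → mimifis.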